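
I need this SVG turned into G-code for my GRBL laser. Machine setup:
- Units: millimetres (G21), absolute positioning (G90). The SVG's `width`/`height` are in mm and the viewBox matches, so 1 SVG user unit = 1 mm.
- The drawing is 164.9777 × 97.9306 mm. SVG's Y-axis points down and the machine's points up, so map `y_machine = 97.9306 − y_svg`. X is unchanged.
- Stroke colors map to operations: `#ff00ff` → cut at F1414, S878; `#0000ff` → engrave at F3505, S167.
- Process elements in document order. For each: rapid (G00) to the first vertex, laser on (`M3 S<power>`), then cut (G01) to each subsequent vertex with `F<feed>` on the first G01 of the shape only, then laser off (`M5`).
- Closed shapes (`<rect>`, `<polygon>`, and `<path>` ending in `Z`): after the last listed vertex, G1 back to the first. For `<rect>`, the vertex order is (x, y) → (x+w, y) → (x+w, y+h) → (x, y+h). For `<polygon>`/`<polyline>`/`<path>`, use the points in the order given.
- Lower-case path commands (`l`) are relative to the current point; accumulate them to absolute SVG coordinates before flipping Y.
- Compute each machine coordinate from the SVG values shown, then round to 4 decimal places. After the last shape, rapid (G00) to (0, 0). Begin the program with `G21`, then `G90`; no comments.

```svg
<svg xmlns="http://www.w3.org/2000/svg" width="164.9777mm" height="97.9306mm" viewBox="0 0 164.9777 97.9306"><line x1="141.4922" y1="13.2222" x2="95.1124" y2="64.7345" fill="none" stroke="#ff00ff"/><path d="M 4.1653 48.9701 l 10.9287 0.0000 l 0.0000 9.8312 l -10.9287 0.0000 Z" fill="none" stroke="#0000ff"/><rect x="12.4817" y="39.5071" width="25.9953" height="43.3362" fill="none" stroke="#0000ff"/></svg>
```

G21
G90
G00 X141.4922 Y84.7084
M3 S878
G01 X95.1124 Y33.1961 F1414
M5
G00 X4.1653 Y48.9605
M3 S167
G01 X15.0940 Y48.9605 F3505
G01 X15.0940 Y39.1293
G01 X4.1653 Y39.1293
G01 X4.1653 Y48.9605
M5
G00 X12.4817 Y58.4235
M3 S167
G01 X38.4770 Y58.4235 F3505
G01 X38.4770 Y15.0873
G01 X12.4817 Y15.0873
G01 X12.4817 Y58.4235
M5
G00 X0.0000 Y0.0000

Since the viewBox matches the mm dimensions, user units are millimetres directly. The only transform is the Y-flip y_m = 97.9306 − y_svg.

Shape 1 is a line segment drawn with `<line>`. Its stroke #ff00ff means cut at S878, F1414. After flipping Y the toolpath is (141.4922,84.7084) → (95.1124,33.1961).

Shape 2 is a rectangle drawn with `<path>`. Its stroke #0000ff means engrave at S167, F3505. After flipping Y the toolpath is (4.1653,48.9605) → (15.0940,48.9605) → (15.0940,39.1293) → (4.1653,39.1293) → (4.1653,48.9605), returning to the start.

Shape 3 is a rectangle drawn with `<rect>`. Its stroke #0000ff means engrave at S167, F3505. After flipping Y the toolpath is (12.4817,58.4235) → (38.4770,58.4235) → (38.4770,15.0873) → (12.4817,15.0873) → (12.4817,58.4235), returning to the start.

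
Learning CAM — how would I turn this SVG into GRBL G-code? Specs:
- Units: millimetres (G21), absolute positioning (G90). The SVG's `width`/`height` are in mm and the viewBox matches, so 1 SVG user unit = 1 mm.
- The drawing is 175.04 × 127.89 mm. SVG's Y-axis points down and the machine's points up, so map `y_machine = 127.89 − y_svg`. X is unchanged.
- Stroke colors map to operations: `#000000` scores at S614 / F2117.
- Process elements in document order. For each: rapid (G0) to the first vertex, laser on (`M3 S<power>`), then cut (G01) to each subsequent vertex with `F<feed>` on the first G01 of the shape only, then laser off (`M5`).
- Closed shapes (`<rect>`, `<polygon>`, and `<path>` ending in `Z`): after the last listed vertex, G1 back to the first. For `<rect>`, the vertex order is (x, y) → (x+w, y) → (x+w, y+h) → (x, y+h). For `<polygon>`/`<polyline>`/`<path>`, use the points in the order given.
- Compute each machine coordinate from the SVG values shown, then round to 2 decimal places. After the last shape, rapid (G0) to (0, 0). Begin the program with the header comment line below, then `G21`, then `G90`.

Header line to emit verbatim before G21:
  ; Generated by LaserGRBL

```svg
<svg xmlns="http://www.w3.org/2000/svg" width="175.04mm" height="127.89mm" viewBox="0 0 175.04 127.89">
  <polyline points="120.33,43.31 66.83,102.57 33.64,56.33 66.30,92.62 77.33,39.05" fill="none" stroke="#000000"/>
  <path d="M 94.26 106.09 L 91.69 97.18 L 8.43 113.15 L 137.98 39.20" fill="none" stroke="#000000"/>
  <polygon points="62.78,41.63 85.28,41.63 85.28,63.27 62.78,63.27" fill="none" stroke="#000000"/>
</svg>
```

; Generated by LaserGRBL
G21
G90
G0 X120.33 Y84.58
M3 S614
G01 X66.83 Y25.32 F2117
G01 X33.64 Y71.56
G01 X66.30 Y35.27
G01 X77.33 Y88.84
M5
G0 X94.26 Y21.80
M3 S614
G01 X91.69 Y30.71 F2117
G01 X8.43 Y14.74
G01 X137.98 Y88.69
M5
G0 X62.78 Y86.26
M3 S614
G01 X85.28 Y86.26 F2117
G01 X85.28 Y64.62
G01 X62.78 Y64.62
G01 X62.78 Y86.26
M5
G0 X0.00 Y0.00

viewBox `0 0 175.04 127.89` with mm width/height → 1 unit = 1 mm. Flip: y_m = 127.89 − y_svg.

**Shape 1** — `<polyline>` open polyline, stroke `#000000` → score (S614, F2117). Machine vertices: (120.33,84.58) → (66.83,25.32) → (33.64,71.56) → (66.30,35.27) → (77.33,88.84). Open path.

**Shape 2** — `<path>` open polyline, stroke `#000000` → score (S614, F2117). Machine vertices: (94.26,21.80) → (91.69,30.71) → (8.43,14.74) → (137.98,88.69). Open path.

**Shape 3** — `<polygon>` rectangle, stroke `#000000` → score (S614, F2117). Machine vertices: (62.78,86.26) → (85.28,86.26) → (85.28,64.62) → (62.78,64.62) → (62.78,86.26). Closed: final G1 returns to the first vertex.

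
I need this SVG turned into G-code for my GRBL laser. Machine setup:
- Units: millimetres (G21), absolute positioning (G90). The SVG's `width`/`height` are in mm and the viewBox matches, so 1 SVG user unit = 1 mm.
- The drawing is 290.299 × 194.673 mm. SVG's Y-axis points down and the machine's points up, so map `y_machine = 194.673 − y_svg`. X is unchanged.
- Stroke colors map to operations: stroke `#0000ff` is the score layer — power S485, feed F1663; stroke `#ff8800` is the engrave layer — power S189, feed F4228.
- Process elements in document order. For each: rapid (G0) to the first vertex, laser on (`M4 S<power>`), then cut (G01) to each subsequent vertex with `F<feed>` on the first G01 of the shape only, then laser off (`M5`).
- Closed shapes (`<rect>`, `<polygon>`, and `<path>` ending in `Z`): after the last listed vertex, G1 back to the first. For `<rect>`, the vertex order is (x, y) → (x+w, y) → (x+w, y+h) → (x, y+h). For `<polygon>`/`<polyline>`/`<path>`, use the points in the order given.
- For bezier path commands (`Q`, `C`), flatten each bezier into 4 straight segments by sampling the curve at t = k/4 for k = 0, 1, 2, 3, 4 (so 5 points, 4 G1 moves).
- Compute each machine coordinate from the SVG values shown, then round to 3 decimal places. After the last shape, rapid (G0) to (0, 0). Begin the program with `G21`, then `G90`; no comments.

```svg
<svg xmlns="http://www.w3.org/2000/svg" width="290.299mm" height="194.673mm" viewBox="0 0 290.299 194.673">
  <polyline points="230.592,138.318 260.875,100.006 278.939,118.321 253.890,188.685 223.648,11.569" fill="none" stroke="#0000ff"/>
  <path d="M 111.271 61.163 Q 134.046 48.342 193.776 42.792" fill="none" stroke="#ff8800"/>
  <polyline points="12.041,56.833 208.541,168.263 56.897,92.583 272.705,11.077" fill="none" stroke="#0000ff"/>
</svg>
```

1 u = 1 mm; y_m = 194.673 − y.

[1] `<polyline>` open polyline, #0000ff→score S485 F1663: (230.592,56.355) → (260.875,94.667) → (278.939,76.352) → (253.890,5.988) → (223.648,183.104)

[2] `<path>` quadratic bezier, #ff8800→engrave S189 F4228: (111.271,133.510) → (124.968,139.466) → (143.285,144.513) → (166.221,148.652) → (193.776,151.881)

[3] `<polyline>` open polyline, #0000ff→score S485 F1663: (12.041,137.840) → (208.541,26.410) → (56.897,102.090) → (272.705,183.596)

G21
G90
G0 X230.592 Y56.355
M4 S485
G01 X260.875 Y94.667 F1663
G01 X278.939 Y76.352
G01 X253.890 Y5.988
G01 X223.648 Y183.104
M5
G0 X111.271 Y133.510
M4 S189
G01 X124.968 Y139.466 F4228
G01 X143.285 Y144.513
G01 X166.221 Y148.652
G01 X193.776 Y151.881
M5
G0 X12.041 Y137.840
M4 S485
G01 X208.541 Y26.410 F1663
G01 X56.897 Y102.090
G01 X272.705 Y183.596
M5
G0 X0.000 Y0.000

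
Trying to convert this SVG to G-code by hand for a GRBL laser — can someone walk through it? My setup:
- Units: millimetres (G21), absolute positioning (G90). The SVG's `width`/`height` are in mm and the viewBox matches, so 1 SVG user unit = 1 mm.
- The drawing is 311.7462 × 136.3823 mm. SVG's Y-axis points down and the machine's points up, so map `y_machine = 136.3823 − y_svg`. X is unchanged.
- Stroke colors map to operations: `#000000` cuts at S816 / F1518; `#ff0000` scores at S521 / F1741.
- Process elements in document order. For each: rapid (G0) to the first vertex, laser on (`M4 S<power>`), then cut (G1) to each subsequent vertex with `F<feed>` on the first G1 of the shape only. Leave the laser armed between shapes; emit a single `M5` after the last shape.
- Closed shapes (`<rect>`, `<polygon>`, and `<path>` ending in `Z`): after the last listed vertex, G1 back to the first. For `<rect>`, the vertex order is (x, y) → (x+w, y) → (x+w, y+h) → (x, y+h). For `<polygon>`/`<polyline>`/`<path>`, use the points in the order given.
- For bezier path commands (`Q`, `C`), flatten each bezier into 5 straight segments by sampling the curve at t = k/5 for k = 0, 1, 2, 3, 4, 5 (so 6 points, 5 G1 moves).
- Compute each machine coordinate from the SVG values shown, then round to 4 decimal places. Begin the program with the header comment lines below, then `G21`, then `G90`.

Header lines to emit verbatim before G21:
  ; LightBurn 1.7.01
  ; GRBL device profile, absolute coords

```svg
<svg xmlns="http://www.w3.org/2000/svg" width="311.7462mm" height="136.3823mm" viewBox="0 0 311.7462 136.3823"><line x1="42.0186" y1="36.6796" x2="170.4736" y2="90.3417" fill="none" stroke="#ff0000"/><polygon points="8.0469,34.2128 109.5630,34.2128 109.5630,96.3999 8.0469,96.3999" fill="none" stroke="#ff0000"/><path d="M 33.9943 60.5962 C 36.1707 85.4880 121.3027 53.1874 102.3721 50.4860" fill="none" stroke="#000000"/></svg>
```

; LightBurn 1.7.01
; GRBL device profile, absolute coords
G21
G90
G0 X42.0186 Y99.7027
M4 S521
G1 X170.4736 Y46.0406 F1741
G0 X8.0469 Y102.1695
M4 S521
G1 X109.5630 Y102.1695 F1741
G1 X109.5630 Y39.9824
G1 X8.0469 Y39.9824
G1 X8.0469 Y102.1695
G0 X33.9943 Y75.7861
M4 S816
G1 X43.7587 Y67.0198 F1518
G1 X64.4555 Y67.8136
G1 X87.1079 Y74.0017
G1 X102.7391 Y81.4179
G1 X102.3721 Y85.8963
M5

Since the viewBox matches the mm dimensions, user units are millimetres directly. The only transform is the Y-flip y_m = 136.3823 − y_svg.

Shape 1 is a line segment drawn with `<line>`. Its stroke #ff0000 means score at S521, F1741. After flipping Y the toolpath is (42.0186,99.7027) → (170.4736,46.0406).

Shape 2 is a rectangle drawn with `<polygon>`. Its stroke #ff0000 means score at S521, F1741. After flipping Y the toolpath is (8.0469,102.1695) → (109.5630,102.1695) → (109.5630,39.9824) → (8.0469,39.9824) → (8.0469,102.1695), returning to the start.

Shape 3 is a cubic bezier drawn with `<path>`. Its stroke #000000 means cut at S816, F1518. After flipping Y the toolpath is (33.9943,75.7861) → (43.7587,67.0198) → (64.4555,67.8136) → (87.1079,74.0017) → (102.7391,81.4179) → (102.3721,85.8963).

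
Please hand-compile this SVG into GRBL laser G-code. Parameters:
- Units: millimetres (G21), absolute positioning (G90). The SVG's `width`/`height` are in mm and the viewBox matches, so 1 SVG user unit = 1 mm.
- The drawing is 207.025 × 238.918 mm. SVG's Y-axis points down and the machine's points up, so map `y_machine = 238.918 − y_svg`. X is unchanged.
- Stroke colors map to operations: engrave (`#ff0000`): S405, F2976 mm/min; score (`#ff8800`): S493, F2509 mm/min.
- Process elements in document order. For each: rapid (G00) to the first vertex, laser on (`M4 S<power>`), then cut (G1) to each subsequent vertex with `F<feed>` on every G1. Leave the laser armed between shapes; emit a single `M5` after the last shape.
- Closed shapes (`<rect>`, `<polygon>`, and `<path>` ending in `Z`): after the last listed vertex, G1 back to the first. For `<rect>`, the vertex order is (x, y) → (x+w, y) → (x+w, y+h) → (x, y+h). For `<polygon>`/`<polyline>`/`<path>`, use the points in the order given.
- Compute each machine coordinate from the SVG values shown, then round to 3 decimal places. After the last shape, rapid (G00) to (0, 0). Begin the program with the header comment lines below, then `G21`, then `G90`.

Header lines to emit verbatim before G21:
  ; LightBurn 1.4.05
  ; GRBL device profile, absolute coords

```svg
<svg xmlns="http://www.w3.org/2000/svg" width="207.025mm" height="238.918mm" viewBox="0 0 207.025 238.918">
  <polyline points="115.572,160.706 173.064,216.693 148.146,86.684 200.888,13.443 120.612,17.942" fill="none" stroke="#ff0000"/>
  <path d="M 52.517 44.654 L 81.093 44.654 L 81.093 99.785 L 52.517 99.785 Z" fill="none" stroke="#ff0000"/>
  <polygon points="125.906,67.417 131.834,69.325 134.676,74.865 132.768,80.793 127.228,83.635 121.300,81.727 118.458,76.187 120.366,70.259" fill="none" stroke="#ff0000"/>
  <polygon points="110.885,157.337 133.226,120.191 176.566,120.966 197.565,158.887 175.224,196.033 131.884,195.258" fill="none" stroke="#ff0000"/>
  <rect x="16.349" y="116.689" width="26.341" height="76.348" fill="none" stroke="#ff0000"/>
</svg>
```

Since the viewBox matches the mm dimensions, user units are millimetres directly. The only transform is the Y-flip y_m = 238.918 − y_svg.

Shape 1 is a open polyline drawn with `<polyline>`. Its stroke #ff0000 means engrave at S405, F2976. After flipping Y the toolpath is (115.572,78.212) → (173.064,22.225) → (148.146,152.234) → (200.888,225.475) → (120.612,220.976).

Shape 2 is a rectangle drawn with `<path>`. Its stroke #ff0000 means engrave at S405, F2976. After flipping Y the toolpath is (52.517,194.264) → (81.093,194.264) → (81.093,139.133) → (52.517,139.133) → (52.517,194.264), returning to the start.

Shape 3 is a regular polygon drawn with `<polygon>`. Its stroke #ff0000 means engrave at S405, F2976. After flipping Y the toolpath is (125.906,171.501) → (131.834,169.593) → (134.676,164.053) → (132.768,158.125) → (127.228,155.283) → (121.300,157.191) → (118.458,162.731) → (120.366,168.659) → (125.906,171.501), returning to the start.

Shape 4 is a regular polygon drawn with `<polygon>`. Its stroke #ff0000 means engrave at S405, F2976. After flipping Y the toolpath is (110.885,81.581) → (133.226,118.727) → (176.566,117.952) → (197.565,80.031) → (175.224,42.885) → (131.884,43.660) → (110.885,81.581), returning to the start.

Shape 5 is a rectangle drawn with `<rect>`. Its stroke #ff0000 means engrave at S405, F2976. After flipping Y the toolpath is (16.349,122.229) → (42.690,122.229) → (42.690,45.881) → (16.349,45.881) → (16.349,122.229), returning to the start.

; LightBurn 1.4.05
; GRBL device profile, absolute coords
G21
G90
G00 X115.572 Y78.212
M4 S405
G1 X173.064 Y22.225 F2976
G1 X148.146 Y152.234 F2976
G1 X200.888 Y225.475 F2976
G1 X120.612 Y220.976 F2976
G00 X52.517 Y194.264
M4 S405
G1 X81.093 Y194.264 F2976
G1 X81.093 Y139.133 F2976
G1 X52.517 Y139.133 F2976
G1 X52.517 Y194.264 F2976
G00 X125.906 Y171.501
M4 S405
G1 X131.834 Y169.593 F2976
G1 X134.676 Y164.053 F2976
G1 X132.768 Y158.125 F2976
G1 X127.228 Y155.283 F2976
G1 X121.300 Y157.191 F2976
G1 X118.458 Y162.731 F2976
G1 X120.366 Y168.659 F2976
G1 X125.906 Y171.501 F2976
G00 X110.885 Y81.581
M4 S405
G1 X133.226 Y118.727 F2976
G1 X176.566 Y117.952 F2976
G1 X197.565 Y80.031 F2976
G1 X175.224 Y42.885 F2976
G1 X131.884 Y43.660 F2976
G1 X110.885 Y81.581 F2976
G00 X16.349 Y122.229
M4 S405
G1 X42.690 Y122.229 F2976
G1 X42.690 Y45.881 F2976
G1 X16.349 Y45.881 F2976
G1 X16.349 Y122.229 F2976
M5
G00 X0.000 Y0.000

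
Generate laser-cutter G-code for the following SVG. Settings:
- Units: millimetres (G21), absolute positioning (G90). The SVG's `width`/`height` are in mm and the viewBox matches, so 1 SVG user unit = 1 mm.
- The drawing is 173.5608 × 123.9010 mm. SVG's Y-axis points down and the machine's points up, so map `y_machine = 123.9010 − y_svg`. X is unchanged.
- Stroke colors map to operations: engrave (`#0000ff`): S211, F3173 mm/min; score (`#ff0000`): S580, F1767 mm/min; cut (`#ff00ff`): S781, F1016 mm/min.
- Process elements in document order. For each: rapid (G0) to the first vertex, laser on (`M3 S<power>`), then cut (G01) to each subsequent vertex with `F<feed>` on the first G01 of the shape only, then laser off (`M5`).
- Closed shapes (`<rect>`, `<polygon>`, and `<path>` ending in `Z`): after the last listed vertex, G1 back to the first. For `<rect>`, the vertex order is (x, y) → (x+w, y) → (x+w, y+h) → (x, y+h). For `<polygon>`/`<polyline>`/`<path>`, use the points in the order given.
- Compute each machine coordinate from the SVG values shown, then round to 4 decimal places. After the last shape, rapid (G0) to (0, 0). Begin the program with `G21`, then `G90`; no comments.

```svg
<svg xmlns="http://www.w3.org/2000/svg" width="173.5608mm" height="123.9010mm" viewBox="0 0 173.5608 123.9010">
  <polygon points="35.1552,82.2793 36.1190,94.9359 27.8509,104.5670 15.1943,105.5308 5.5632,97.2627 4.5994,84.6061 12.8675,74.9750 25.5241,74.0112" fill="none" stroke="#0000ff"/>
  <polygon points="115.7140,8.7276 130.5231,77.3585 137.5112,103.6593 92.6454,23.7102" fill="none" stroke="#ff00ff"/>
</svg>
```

1 u = 1 mm; y_m = 123.9010 − y.

[1] `<polygon>` regular polygon, #0000ff→engrave S211 F3173: (35.1552,41.6217) → (36.1190,28.9651) → (27.8509,19.3340) → (15.1943,18.3702) → (5.5632,26.6383) → (4.5994,39.2949) → (12.8675,48.9260) → (25.5241,49.8898) → (35.1552,41.6217) (closed)

[2] `<polygon>` closed polygon, #ff00ff→cut S781 F1016: (115.7140,115.1734) → (130.5231,46.5425) → (137.5112,20.2417) → (92.6454,100.1908) → (115.7140,115.1734) (closed)

G21
G90
G0 X35.1552 Y41.6217
M3 S211
G01 X36.1190 Y28.9651 F3173
G01 X27.8509 Y19.3340
G01 X15.1943 Y18.3702
G01 X5.5632 Y26.6383
G01 X4.5994 Y39.2949
G01 X12.8675 Y48.9260
G01 X25.5241 Y49.8898
G01 X35.1552 Y41.6217
M5
G0 X115.7140 Y115.1734
M3 S781
G01 X130.5231 Y46.5425 F1016
G01 X137.5112 Y20.2417
G01 X92.6454 Y100.1908
G01 X115.7140 Y115.1734
M5
G0 X0.0000 Y0.0000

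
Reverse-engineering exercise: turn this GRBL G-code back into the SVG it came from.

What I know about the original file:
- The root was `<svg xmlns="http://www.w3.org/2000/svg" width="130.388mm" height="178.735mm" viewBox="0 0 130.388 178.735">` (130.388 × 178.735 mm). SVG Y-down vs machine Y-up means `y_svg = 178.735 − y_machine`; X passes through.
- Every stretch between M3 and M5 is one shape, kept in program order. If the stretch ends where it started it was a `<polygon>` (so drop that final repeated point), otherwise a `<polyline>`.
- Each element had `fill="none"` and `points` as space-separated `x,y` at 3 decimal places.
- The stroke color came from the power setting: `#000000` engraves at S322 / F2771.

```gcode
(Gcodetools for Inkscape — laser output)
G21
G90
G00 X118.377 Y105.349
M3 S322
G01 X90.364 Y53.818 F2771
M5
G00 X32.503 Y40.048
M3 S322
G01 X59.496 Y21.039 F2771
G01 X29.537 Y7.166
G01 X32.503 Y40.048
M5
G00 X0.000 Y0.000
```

<svg xmlns="http://www.w3.org/2000/svg" width="130.388mm" height="178.735mm" viewBox="0 0 130.388 178.735">
  <polyline points="118.377,73.386 90.364,124.917" fill="none" stroke="#000000"/>
  <polygon points="32.503,138.687 59.496,157.696 29.537,171.569" fill="none" stroke="#000000"/>
</svg>

Each laser-on run becomes one SVG element. Flip Y back into SVG space with y_svg = 178.735 − y_machine. Every run uses S322, so all elements get stroke `#000000` (engrave).

Run 1: The run is open, so emit a `<polyline>` with points (Y-flipped): 118.377,73.386 90.364,124.917.

Run 2: The run returns to its start, so emit a `<polygon>` with points (Y-flipped): 32.503,138.687 59.496,157.696 29.537,171.569.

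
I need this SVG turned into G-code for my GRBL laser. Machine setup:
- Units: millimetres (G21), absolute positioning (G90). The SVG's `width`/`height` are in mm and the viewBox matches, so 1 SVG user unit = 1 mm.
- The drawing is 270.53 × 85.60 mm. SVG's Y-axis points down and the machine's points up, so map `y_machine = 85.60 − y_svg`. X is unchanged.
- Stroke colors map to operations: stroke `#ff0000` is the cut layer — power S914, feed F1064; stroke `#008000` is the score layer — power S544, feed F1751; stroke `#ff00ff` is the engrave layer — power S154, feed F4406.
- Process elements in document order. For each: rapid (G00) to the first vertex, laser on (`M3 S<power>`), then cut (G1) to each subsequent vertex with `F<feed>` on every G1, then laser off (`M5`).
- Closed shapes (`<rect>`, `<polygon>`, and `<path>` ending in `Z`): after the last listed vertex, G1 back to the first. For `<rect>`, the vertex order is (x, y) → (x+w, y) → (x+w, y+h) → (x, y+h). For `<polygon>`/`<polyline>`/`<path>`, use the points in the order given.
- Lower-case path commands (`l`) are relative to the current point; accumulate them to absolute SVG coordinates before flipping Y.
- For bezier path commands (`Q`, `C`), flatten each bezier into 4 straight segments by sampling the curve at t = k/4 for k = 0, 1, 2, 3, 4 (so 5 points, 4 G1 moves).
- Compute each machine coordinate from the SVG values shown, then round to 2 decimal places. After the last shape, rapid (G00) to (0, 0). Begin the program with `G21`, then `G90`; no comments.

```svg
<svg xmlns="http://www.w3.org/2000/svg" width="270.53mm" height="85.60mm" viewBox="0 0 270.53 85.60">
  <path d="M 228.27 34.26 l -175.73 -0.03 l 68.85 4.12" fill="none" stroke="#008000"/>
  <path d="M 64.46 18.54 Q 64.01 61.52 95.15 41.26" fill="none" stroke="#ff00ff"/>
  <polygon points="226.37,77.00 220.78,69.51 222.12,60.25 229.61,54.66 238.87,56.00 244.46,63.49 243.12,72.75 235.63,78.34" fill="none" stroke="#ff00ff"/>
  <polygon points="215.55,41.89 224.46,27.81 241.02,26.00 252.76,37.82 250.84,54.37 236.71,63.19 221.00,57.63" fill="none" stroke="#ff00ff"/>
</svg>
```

viewBox `0 0 270.53 85.60` with mm width/height → 1 unit = 1 mm. Flip: y_m = 85.60 − y_svg.

**Shape 1** — `<path>` open polyline, stroke `#008000` → score (S544, F1751). Machine vertices: (228.27,51.34) → (52.54,51.37) → (121.39,47.25). Open path.

**Shape 2** — `<path>` quadratic bezier, stroke `#ff00ff` → engrave (S154, F4406). Control points (SVG): P0=(64.46,18.54), P1=(64.01,61.52), P2=(95.15,41.26); sampled at t=k/4. Machine vertices: (64.46,67.06) → (66.21,49.52) → (71.91,39.89) → (81.55,38.16) → (95.15,44.34). Open path.

**Shape 3** — `<polygon>` regular polygon, stroke `#ff00ff` → engrave (S154, F4406). Machine vertices: (226.37,8.60) → (220.78,16.09) → (222.12,25.35) → (229.61,30.94) → (238.87,29.60) → (244.46,22.11) → (243.12,12.85) → (235.63,7.26) → (226.37,8.60). Closed: final G1 returns to the first vertex.

**Shape 4** — `<polygon>` regular polygon, stroke `#ff00ff` → engrave (S154, F4406). Machine vertices: (215.55,43.71) → (224.46,57.79) → (241.02,59.60) → (252.76,47.78) → (250.84,31.23) → (236.71,22.41) → (221.00,27.97) → (215.55,43.71). Closed: final G1 returns to the first vertex.

G21
G90
G00 X228.27 Y51.34
M3 S544
G1 X52.54 Y51.37 F1751
G1 X121.39 Y47.25 F1751
M5
G00 X64.46 Y67.06
M3 S154
G1 X66.21 Y49.52 F4406
G1 X71.91 Y39.89 F4406
G1 X81.55 Y38.16 F4406
G1 X95.15 Y44.34 F4406
M5
G00 X226.37 Y8.60
M3 S154
G1 X220.78 Y16.09 F4406
G1 X222.12 Y25.35 F4406
G1 X229.61 Y30.94 F4406
G1 X238.87 Y29.60 F4406
G1 X244.46 Y22.11 F4406
G1 X243.12 Y12.85 F4406
G1 X235.63 Y7.26 F4406
G1 X226.37 Y8.60 F4406
M5
G00 X215.55 Y43.71
M3 S154
G1 X224.46 Y57.79 F4406
G1 X241.02 Y59.60 F4406
G1 X252.76 Y47.78 F4406
G1 X250.84 Y31.23 F4406
G1 X236.71 Y22.41 F4406
G1 X221.00 Y27.97 F4406
G1 X215.55 Y43.71 F4406
M5
G00 X0.00 Y0.00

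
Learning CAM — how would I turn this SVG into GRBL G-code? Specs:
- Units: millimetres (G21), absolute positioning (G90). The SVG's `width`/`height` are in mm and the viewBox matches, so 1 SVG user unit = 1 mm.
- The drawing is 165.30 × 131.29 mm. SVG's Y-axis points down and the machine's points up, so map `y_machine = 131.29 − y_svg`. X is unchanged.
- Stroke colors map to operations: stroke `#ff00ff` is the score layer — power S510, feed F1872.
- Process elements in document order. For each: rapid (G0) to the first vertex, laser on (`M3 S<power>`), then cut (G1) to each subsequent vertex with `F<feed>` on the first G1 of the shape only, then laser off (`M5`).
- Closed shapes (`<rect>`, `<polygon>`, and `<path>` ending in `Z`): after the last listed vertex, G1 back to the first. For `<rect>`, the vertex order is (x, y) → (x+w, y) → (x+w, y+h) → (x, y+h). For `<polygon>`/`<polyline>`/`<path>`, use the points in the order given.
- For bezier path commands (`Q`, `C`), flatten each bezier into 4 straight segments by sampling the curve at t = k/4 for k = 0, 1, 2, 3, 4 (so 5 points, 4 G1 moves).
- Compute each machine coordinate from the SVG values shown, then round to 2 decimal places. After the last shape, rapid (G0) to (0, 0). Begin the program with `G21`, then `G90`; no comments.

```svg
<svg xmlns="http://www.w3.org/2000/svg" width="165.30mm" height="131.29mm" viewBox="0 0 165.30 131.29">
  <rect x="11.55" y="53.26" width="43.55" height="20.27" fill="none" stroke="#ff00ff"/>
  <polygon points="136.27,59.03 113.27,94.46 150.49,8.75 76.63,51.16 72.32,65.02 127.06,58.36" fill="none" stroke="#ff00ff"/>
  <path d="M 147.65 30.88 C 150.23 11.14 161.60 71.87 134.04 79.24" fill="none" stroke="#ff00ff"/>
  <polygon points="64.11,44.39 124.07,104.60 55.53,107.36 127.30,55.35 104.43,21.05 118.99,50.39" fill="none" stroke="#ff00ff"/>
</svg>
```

G21
G90
G0 X11.55 Y78.03
M3 S510
G1 X55.10 Y78.03 F1872
G1 X55.10 Y57.76
G1 X11.55 Y57.76
G1 X11.55 Y78.03
M5
G0 X136.27 Y72.26
M3 S510
G1 X113.27 Y36.83 F1872
G1 X150.49 Y122.54
G1 X76.63 Y80.13
G1 X72.32 Y66.27
G1 X127.06 Y72.93
G1 X136.27 Y72.26
M5
G0 X147.65 Y100.41
M3 S510
G1 X150.49 Y102.22 F1872
G1 X152.15 Y86.40
G1 X148.16 Y65.49
G1 X134.04 Y52.05
M5
G0 X64.11 Y86.90
M3 S510
G1 X124.07 Y26.69 F1872
G1 X55.53 Y23.93
G1 X127.30 Y75.94
G1 X104.43 Y110.24
G1 X118.99 Y80.90
G1 X64.11 Y86.90
M5
G0 X0.00 Y0.00

1 u = 1 mm; y_m = 131.29 − y.

[1] `<rect>` rectangle, #ff00ff→score S510 F1872: (11.55,78.03) → (55.10,78.03) → (55.10,57.76) → (11.55,57.76) → (11.55,78.03) (closed)

[2] `<polygon>` closed polygon, #ff00ff→score S510 F1872: (136.27,72.26) → (113.27,36.83) → (150.49,122.54) → (76.63,80.13) → (72.32,66.27) → (127.06,72.93) → (136.27,72.26) (closed)

[3] `<path>` cubic bezier, #ff00ff→score S510 F1872: (147.65,100.41) → (150.49,102.22) → (152.15,86.40) → (148.16,65.49) → (134.04,52.05)

[4] `<polygon>` closed polygon, #ff00ff→score S510 F1872: (64.11,86.90) → (124.07,26.69) → (55.53,23.93) → (127.30,75.94) → (104.43,110.24) → (118.99,80.90) → (64.11,86.90) (closed)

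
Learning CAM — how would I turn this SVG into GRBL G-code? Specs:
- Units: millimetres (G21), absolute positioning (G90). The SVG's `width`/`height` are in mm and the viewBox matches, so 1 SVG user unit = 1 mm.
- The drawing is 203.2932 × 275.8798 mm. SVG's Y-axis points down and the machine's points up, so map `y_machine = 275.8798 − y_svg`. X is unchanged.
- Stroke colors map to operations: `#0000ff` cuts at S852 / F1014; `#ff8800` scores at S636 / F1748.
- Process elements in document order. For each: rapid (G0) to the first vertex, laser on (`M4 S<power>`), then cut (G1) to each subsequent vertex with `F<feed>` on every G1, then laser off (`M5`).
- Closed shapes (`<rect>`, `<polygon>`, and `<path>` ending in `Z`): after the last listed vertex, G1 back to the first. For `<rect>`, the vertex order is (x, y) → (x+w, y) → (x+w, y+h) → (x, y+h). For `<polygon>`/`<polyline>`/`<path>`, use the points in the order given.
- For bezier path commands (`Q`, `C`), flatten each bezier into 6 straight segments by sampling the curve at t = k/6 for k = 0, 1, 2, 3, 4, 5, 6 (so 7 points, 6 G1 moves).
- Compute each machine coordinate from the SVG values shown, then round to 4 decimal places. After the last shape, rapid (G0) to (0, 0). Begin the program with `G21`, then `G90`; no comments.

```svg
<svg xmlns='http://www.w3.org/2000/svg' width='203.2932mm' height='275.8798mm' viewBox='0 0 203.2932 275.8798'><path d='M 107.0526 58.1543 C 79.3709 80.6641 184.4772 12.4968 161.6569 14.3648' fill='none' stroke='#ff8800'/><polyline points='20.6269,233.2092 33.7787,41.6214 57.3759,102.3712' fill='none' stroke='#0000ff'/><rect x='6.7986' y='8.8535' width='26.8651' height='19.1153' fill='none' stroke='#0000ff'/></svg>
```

1 u = 1 mm; y_m = 275.8798 − y.

[1] `<path>` cubic bezier, #ff8800→score S636 F1748: (107.0526,217.7255) → (103.0704,213.2830) → (113.9775,219.4891) → (132.5317,231.8796) → (151.4911,245.9902) → (163.6135,257.3568) → (161.6569,261.5150)

[2] `<polyline>` open polyline, #0000ff→cut S852 F1014: (20.6269,42.6706) → (33.7787,234.2584) → (57.3759,173.5086)

[3] `<rect>` rectangle, #0000ff→cut S852 F1014: (6.7986,267.0263) → (33.6637,267.0263) → (33.6637,247.9110) → (6.7986,247.9110) → (6.7986,267.0263) (closed)

G21
G90
G0 X107.0526 Y217.7255
M4 S636
G1 X103.0704 Y213.2830 F1748
G1 X113.9775 Y219.4891 F1748
G1 X132.5317 Y231.8796 F1748
G1 X151.4911 Y245.9902 F1748
G1 X163.6135 Y257.3568 F1748
G1 X161.6569 Y261.5150 F1748
M5
G0 X20.6269 Y42.6706
M4 S852
G1 X33.7787 Y234.2584 F1014
G1 X57.3759 Y173.5086 F1014
M5
G0 X6.7986 Y267.0263
M4 S852
G1 X33.6637 Y267.0263 F1014
G1 X33.6637 Y247.9110 F1014
G1 X6.7986 Y247.9110 F1014
G1 X6.7986 Y267.0263 F1014
M5
G0 X0.0000 Y0.0000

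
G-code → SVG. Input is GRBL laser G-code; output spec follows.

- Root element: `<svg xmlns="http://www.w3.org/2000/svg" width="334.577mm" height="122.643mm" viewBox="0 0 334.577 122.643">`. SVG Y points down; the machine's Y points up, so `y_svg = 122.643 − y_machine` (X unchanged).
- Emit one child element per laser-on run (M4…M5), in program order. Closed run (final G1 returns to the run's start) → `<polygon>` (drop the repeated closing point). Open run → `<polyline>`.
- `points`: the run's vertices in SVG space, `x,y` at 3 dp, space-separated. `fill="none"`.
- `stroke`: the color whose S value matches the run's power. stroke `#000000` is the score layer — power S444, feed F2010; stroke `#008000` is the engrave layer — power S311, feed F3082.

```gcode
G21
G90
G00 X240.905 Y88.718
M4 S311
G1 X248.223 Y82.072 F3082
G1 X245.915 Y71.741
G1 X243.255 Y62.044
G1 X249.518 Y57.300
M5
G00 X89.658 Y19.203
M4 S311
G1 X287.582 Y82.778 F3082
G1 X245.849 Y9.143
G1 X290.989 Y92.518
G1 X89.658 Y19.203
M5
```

y_svg = 122.643 − y_m. Every run uses S311, so all elements get stroke `#008000` (engrave).

[1] open run; points: 240.905,33.925 248.223,40.571 245.915,50.902 243.255,60.599 249.518,65.343

[2] closed run; points: 89.658,103.440 287.582,39.865 245.849,113.500 290.989,30.125

<svg xmlns="http://www.w3.org/2000/svg" width="334.577mm" height="122.643mm" viewBox="0 0 334.577 122.643">
  <polyline points="240.905,33.925 248.223,40.571 245.915,50.902 243.255,60.599 249.518,65.343" fill="none" stroke="#008000"/>
  <polygon points="89.658,103.440 287.582,39.865 245.849,113.500 290.989,30.125" fill="none" stroke="#008000"/>
</svg>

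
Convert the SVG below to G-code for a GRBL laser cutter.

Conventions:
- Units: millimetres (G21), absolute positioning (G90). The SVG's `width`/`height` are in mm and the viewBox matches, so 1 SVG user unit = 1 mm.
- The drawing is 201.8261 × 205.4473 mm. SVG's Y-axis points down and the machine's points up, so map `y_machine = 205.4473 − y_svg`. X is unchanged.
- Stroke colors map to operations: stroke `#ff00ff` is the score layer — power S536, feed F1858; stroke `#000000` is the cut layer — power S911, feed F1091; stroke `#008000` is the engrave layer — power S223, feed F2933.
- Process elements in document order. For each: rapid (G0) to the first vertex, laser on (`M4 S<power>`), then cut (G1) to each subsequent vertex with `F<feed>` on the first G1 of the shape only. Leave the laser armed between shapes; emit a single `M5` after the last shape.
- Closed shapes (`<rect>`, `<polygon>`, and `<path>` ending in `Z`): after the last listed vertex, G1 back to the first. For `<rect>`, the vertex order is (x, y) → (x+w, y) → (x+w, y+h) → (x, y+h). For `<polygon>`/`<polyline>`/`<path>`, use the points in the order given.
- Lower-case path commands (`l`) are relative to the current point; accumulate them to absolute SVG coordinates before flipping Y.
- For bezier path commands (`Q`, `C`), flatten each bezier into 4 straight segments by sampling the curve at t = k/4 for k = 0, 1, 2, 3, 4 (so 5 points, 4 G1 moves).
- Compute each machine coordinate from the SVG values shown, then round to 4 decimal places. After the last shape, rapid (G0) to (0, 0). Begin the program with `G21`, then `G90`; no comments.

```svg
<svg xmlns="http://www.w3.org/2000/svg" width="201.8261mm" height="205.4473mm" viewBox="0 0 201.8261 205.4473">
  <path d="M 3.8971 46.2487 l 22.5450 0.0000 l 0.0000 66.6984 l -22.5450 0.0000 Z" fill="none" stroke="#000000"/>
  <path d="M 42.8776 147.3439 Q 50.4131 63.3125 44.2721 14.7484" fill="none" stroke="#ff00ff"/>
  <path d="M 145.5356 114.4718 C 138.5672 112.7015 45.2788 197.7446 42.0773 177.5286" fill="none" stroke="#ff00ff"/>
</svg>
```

G21
G90
G0 X3.8971 Y159.1986
M4 S911
G1 X26.4421 Y159.1986 F1091
G1 X26.4421 Y92.5002
G1 X3.8971 Y92.5002
G1 X3.8971 Y159.1986
G0 X42.8776 Y58.1034
M4 S536
G1 X45.7906 Y97.9024 F1858
G1 X46.9940 Y133.2680
G1 X46.4878 Y164.2001
G1 X44.2721 Y190.6989
G0 X145.5356 Y90.9755
M4 S536
G1 X126.8807 Y79.0268 F1858
G1 X92.3939 Y52.5300
G1 X58.6134 Y29.4916
G1 X42.0773 Y27.9187
M5
G0 X0.0000 Y0.0000

Since the viewBox matches the mm dimensions, user units are millimetres directly. The only transform is the Y-flip y_m = 205.4473 − y_svg.

Shape 1 is a rectangle drawn with `<path>`. Its stroke #000000 means cut at S911, F1091. After flipping Y the toolpath is (3.8971,159.1986) → (26.4421,159.1986) → (26.4421,92.5002) → (3.8971,92.5002) → (3.8971,159.1986), returning to the start.

Shape 2 is a quadratic bezier drawn with `<path>`. Its stroke #ff00ff means score at S536, F1858. After flipping Y the toolpath is (42.8776,58.1034) → (45.7906,97.9024) → (46.9940,133.2680) → (46.4878,164.2001) → (44.2721,190.6989).

Shape 3 is a cubic bezier drawn with `<path>`. Its stroke #ff00ff means score at S536, F1858. After flipping Y the toolpath is (145.5356,90.9755) → (126.8807,79.0268) → (92.3939,52.5300) → (58.6134,29.4916) → (42.0773,27.9187).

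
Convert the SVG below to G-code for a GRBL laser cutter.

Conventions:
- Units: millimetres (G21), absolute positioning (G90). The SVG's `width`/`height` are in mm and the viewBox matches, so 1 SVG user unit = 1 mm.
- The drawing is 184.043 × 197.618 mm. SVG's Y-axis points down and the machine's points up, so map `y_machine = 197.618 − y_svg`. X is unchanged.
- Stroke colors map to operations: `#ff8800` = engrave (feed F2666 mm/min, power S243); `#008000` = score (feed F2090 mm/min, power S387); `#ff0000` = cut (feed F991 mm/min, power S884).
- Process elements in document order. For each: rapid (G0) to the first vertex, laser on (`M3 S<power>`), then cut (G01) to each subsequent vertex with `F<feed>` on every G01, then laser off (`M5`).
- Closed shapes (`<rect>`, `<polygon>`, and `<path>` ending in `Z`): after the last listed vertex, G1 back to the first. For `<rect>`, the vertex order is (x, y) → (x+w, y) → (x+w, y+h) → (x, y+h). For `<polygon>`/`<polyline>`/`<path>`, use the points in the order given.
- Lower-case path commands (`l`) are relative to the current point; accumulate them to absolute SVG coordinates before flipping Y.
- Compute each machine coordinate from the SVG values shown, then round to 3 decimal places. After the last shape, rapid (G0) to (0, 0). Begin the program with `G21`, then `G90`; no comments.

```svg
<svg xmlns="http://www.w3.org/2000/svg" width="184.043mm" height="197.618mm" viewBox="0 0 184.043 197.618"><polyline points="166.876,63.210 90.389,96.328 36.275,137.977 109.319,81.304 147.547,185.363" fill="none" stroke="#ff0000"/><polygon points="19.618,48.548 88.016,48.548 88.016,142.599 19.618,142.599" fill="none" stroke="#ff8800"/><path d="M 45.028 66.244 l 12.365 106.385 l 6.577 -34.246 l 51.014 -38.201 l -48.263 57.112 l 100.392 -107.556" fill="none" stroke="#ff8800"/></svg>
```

G21
G90
G0 X166.876 Y134.408
M3 S884
G01 X90.389 Y101.290 F991
G01 X36.275 Y59.641 F991
G01 X109.319 Y116.314 F991
G01 X147.547 Y12.255 F991
M5
G0 X19.618 Y149.070
M3 S243
G01 X88.016 Y149.070 F2666
G01 X88.016 Y55.019 F2666
G01 X19.618 Y55.019 F2666
G01 X19.618 Y149.070 F2666
M5
G0 X45.028 Y131.374
M3 S243
G01 X57.393 Y24.989 F2666
G01 X63.970 Y59.235 F2666
G01 X114.984 Y97.436 F2666
G01 X66.721 Y40.324 F2666
G01 X167.113 Y147.880 F2666
M5
G0 X0.000 Y0.000

viewBox `0 0 184.043 197.618` with mm width/height → 1 unit = 1 mm. Flip: y_m = 197.618 − y_svg.

**Shape 1** — `<polyline>` open polyline, stroke `#ff0000` → cut (S884, F991). Machine vertices: (166.876,134.408) → (90.389,101.290) → (36.275,59.641) → (109.319,116.314) → (147.547,12.255). Open path.

**Shape 2** — `<polygon>` rectangle, stroke `#ff8800` → engrave (S243, F2666). Machine vertices: (19.618,149.070) → (88.016,149.070) → (88.016,55.019) → (19.618,55.019) → (19.618,149.070). Closed: final G1 returns to the first vertex.

**Shape 3** — `<path>` open polyline, stroke `#ff8800` → engrave (S243, F2666). Machine vertices: (45.028,131.374) → (57.393,24.989) → (63.970,59.235) → (114.984,97.436) → (66.721,40.324) → (167.113,147.880). Open path.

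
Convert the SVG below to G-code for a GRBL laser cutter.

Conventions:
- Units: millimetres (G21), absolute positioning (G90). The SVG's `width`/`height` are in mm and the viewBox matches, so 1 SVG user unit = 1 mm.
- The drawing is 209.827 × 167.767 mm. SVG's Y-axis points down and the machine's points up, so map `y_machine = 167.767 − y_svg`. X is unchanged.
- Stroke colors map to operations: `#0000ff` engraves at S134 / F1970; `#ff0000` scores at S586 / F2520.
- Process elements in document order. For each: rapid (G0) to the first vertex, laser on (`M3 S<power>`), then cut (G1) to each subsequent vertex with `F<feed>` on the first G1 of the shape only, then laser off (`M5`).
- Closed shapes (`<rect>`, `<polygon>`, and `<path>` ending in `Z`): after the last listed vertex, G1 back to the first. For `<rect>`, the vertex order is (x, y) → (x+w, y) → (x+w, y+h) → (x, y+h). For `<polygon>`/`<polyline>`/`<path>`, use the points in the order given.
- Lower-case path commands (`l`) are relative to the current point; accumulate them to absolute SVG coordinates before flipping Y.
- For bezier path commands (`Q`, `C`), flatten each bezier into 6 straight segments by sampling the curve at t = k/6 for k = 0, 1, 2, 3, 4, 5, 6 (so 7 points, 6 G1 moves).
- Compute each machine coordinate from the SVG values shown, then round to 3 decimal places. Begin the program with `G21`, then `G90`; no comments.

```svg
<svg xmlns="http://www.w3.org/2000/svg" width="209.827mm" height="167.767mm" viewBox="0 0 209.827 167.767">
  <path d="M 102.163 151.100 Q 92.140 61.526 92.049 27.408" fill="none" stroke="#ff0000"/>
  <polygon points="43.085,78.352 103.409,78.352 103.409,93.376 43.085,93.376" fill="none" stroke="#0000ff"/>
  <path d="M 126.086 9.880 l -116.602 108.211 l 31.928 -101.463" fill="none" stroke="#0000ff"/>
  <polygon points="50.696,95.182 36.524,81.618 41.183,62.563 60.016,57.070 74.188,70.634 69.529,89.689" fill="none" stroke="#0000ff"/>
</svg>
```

Since the viewBox matches the mm dimensions, user units are millimetres directly. The only transform is the Y-flip y_m = 167.767 − y_svg.

Shape 1 is a quadratic bezier drawn with `<path>`. Its stroke #ff0000 means score at S586, F2520. After flipping Y the toolpath is (102.163,16.667) → (99.098,44.985) → (96.585,70.221) → (94.623,92.377) → (93.213,111.452) → (92.355,127.446) → (92.049,140.359).

Shape 2 is a rectangle drawn with `<polygon>`. Its stroke #0000ff means engrave at S134, F1970. After flipping Y the toolpath is (43.085,89.415) → (103.409,89.415) → (103.409,74.391) → (43.085,74.391) → (43.085,89.415), returning to the start.

Shape 3 is a open polyline drawn with `<path>`. Its stroke #0000ff means engrave at S134, F1970. After flipping Y the toolpath is (126.086,157.887) → (9.484,49.676) → (41.412,151.139).

Shape 4 is a regular polygon drawn with `<polygon>`. Its stroke #0000ff means engrave at S134, F1970. After flipping Y the toolpath is (50.696,72.585) → (36.524,86.149) → (41.183,105.204) → (60.016,110.697) → (74.188,97.133) → (69.529,78.078) → (50.696,72.585), returning to the start.

G21
G90
G0 X102.163 Y16.667
M3 S586
G1 X99.098 Y44.985 F2520
G1 X96.585 Y70.221
G1 X94.623 Y92.377
G1 X93.213 Y111.452
G1 X92.355 Y127.446
G1 X92.049 Y140.359
M5
G0 X43.085 Y89.415
M3 S134
G1 X103.409 Y89.415 F1970
G1 X103.409 Y74.391
G1 X43.085 Y74.391
G1 X43.085 Y89.415
M5
G0 X126.086 Y157.887
M3 S134
G1 X9.484 Y49.676 F1970
G1 X41.412 Y151.139
M5
G0 X50.696 Y72.585
M3 S134
G1 X36.524 Y86.149 F1970
G1 X41.183 Y105.204
G1 X60.016 Y110.697
G1 X74.188 Y97.133
G1 X69.529 Y78.078
G1 X50.696 Y72.585
M5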